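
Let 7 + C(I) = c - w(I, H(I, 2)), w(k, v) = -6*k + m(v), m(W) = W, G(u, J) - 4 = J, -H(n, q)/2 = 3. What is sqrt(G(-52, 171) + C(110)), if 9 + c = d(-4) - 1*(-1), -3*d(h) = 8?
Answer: sqrt(7410)/3 ≈ 28.694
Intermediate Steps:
H(n, q) = -6 (H(n, q) = -2*3 = -6)
d(h) = -8/3 (d(h) = -1/3*8 = -8/3)
G(u, J) = 4 + J
w(k, v) = v - 6*k (w(k, v) = -6*k + v = v - 6*k)
c = -32/3 (c = -9 + (-8/3 - 1*(-1)) = -9 + (-8/3 + 1) = -9 - 5/3 = -32/3 ≈ -10.667)
C(I) = -35/3 + 6*I (C(I) = -7 + (-32/3 - (-6 - 6*I)) = -7 + (-32/3 + (6 + 6*I)) = -7 + (-14/3 + 6*I) = -35/3 + 6*I)
sqrt(G(-52, 171) + C(110)) = sqrt((4 + 171) + (-35/3 + 6*110)) = sqrt(175 + (-35/3 + 660)) = sqrt(175 + 1945/3) = sqrt(2470/3) = sqrt(7410)/3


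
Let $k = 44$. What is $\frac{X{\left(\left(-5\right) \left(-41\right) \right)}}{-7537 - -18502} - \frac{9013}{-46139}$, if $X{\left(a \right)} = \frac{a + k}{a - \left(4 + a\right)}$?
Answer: $\frac{2975361}{15687260} \approx 0.18967$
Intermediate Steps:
$X{\left(a \right)} = -11 - \frac{a}{4}$ ($X{\left(a \right)} = \frac{a + 44}{a - \left(4 + a\right)} = \frac{44 + a}{-4} = \left(44 + a\right) \left(- \frac{1}{4}\right) = -11 - \frac{a}{4}$)
$\frac{X{\left(\left(-5\right) \left(-41\right) \right)}}{-7537 - -18502} - \frac{9013}{-46139} = \frac{-11 - \frac{\left(-5\right) \left(-41\right)}{4}}{-7537 - -18502} - \frac{9013}{-46139} = \frac{-11 - \frac{205}{4}}{-7537 + 18502} - - \frac{9013}{46139} = \frac{-11 - \frac{205}{4}}{10965} + \frac{9013}{46139} = \left(- \frac{249}{4}\right) \frac{1}{10965} + \frac{9013}{46139} = - \frac{83}{14620} + \frac{9013}{46139} = \frac{2975361}{15687260}$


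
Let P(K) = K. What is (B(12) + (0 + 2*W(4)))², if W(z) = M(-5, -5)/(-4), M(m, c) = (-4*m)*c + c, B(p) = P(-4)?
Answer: 9409/4 ≈ 2352.3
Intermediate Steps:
B(p) = -4
M(m, c) = c - 4*c*m (M(m, c) = -4*c*m + c = c - 4*c*m)
W(z) = 105/4 (W(z) = -5*(1 - 4*(-5))/(-4) = -5*(1 + 20)*(-¼) = -5*21*(-¼) = -105*(-¼) = 105/4)
(B(12) + (0 + 2*W(4)))² = (-4 + (0 + 2*(105/4)))² = (-4 + (0 + 105/2))² = (-4 + 105/2)² = (97/2)² = 9409/4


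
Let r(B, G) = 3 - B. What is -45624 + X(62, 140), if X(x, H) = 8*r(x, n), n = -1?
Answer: -46096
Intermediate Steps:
X(x, H) = 24 - 8*x (X(x, H) = 8*(3 - x) = 24 - 8*x)
-45624 + X(62, 140) = -45624 + (24 - 8*62) = -45624 + (24 - 496) = -45624 - 472 = -46096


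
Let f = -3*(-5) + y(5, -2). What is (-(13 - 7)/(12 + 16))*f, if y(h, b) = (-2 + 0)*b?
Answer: -57/14 ≈ -4.0714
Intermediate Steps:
y(h, b) = -2*b
f = 19 (f = -3*(-5) - 2*(-2) = 15 + 4 = 19)
(-(13 - 7)/(12 + 16))*f = -(13 - 7)/(12 + 16)*19 = -6/28*19 = -1*3/14*19 = -3/14*19 = -57/14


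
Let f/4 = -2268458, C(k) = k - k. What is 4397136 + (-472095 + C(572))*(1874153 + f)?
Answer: 3398936854641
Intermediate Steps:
C(k) = 0
f = -9073832 (f = 4*(-2268458) = -9073832)
4397136 + (-472095 + C(572))*(1874153 + f) = 4397136 + (-472095 + 0)*(1874153 - 9073832) = 4397136 - 472095*(-7199679) = 4397136 + 3398932457505 = 3398936854641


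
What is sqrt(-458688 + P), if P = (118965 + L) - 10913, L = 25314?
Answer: I*sqrt(325322) ≈ 570.37*I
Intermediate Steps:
P = 133366 (P = (118965 + 25314) - 10913 = 144279 - 10913 = 133366)
sqrt(-458688 + P) = sqrt(-458688 + 133366) = sqrt(-325322) = I*sqrt(325322)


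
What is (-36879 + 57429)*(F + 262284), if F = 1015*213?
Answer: 9832743450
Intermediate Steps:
F = 216195
(-36879 + 57429)*(F + 262284) = (-36879 + 57429)*(216195 + 262284) = 20550*478479 = 9832743450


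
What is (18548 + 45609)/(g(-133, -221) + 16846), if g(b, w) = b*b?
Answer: 64157/34535 ≈ 1.8577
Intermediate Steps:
g(b, w) = b²
(18548 + 45609)/(g(-133, -221) + 16846) = (18548 + 45609)/((-133)² + 16846) = 64157/(17689 + 16846) = 64157/34535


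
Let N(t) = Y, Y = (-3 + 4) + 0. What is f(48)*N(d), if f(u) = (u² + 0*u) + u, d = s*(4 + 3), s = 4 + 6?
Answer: 2352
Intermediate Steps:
s = 10
d = 70 (d = 10*(4 + 3) = 10*7 = 70)
Y = 1 (Y = 1 + 0 = 1)
N(t) = 1
f(u) = u + u² (f(u) = (u² + 0) + u = u² + u = u + u²)
f(48)*N(d) = (48*(1 + 48))*1 = (48*49)*1 = 2352*1 = 2352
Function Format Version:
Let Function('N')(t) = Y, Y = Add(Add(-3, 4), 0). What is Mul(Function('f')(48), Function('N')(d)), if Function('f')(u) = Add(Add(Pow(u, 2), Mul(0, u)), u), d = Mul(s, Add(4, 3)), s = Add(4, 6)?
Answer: 2352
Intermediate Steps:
s = 10
d = 70 (d = Mul(10, Add(4, 3)) = Mul(10, 7) = 70)
Y = 1 (Y = Add(1, 0) = 1)
Function('N')(t) = 1
Function('f')(u) = Add(u, Pow(u, 2)) (Function('f')(u) = Add(Add(Pow(u, 2), 0), u) = Add(Pow(u, 2), u) = Add(u, Pow(u, 2)))
Mul(Function('f')(48), Function('N')(d)) = Mul(Mul(48, Add(1, 48)), 1) = Mul(Mul(48, 49), 1) = Mul(2352, 1) = 2352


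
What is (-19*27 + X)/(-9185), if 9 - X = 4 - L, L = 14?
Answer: 494/9185 ≈ 0.053783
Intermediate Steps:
X = 19 (X = 9 - (4 - 1*14) = 9 - (4 - 14) = 9 - 1*(-10) = 9 + 10 = 19)
(-19*27 + X)/(-9185) = (-19*27 + 19)/(-9185) = (-513 + 19)*(-1/9185) = -494*(-1/9185) = 494/9185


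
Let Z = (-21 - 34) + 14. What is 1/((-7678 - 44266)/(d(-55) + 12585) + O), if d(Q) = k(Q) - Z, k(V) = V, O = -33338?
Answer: -12571/419143942 ≈ -2.9992e-5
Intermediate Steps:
Z = -41 (Z = -55 + 14 = -41)
d(Q) = 41 + Q (d(Q) = Q - 1*(-41) = Q + 41 = 41 + Q)
1/((-7678 - 44266)/(d(-55) + 12585) + O) = 1/((-7678 - 44266)/((41 - 55) + 12585) - 33338) = 1/(-51944/(-14 + 12585) - 33338) = 1/(-51944/12571 - 33338) = 1/(-419143942/12571) = -12571/419143942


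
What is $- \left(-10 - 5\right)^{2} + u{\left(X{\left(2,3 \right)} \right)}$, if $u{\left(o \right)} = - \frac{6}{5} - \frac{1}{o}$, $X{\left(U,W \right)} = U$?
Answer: $- \frac{2267}{10} \approx -226.7$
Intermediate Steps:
$u{\left(o \right)} = - \frac{6}{5} - \frac{1}{o}$ ($u{\left(o \right)} = \left(-6\right) \frac{1}{5} - \frac{1}{o} = - \frac{6}{5} - \frac{1}{o}$)
$- \left(-10 - 5\right)^{2} + u{\left(X{\left(2,3 \right)} \right)} = - \left(-10 - 5\right)^{2} - \frac{17}{10} = - \left(-15\right)^{2} - \frac{17}{10} = \left(-1\right) 225 - \frac{17}{10} = -225 - \frac{17}{10} = - \frac{2267}{10}$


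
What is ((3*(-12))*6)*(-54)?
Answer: 11664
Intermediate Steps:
((3*(-12))*6)*(-54) = -36*6*(-54) = -216*(-54) = 11664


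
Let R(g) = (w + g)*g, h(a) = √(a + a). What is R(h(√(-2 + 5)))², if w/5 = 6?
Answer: 2*√3*(30 + √2*3^(¼))² ≈ 3516.5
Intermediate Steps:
h(a) = √2*√a (h(a) = √(2*a) = √2*√a)
w = 30 (w = 5*6 = 30)
R(g) = g*(30 + g) (R(g) = (30 + g)*g = g*(30 + g))
R(h(√(-2 + 5)))² = ((√2*√(√(-2 + 5)))*(30 + √2*√(√(-2 + 5))))² = ((√2*√(√3))*(30 + √2*√(√3)))² = ((√2*3^(¼))*(30 + √2*3^(¼)))² = (√2*3^(¼)*(30 + √2*3^(¼)))² = 2*√3*(30 + √2*3^(¼))²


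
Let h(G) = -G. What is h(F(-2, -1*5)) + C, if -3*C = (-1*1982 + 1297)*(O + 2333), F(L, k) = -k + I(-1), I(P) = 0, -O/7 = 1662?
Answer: -6371200/3 ≈ -2.1237e+6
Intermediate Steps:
O = -11634 (O = -7*1662 = -11634)
F(L, k) = -k (F(L, k) = -k + 0 = -k)
C = -6371185/3 (C = -(-1*1982 + 1297)*(-11634 + 2333)/3 = -(-1982 + 1297)*(-9301)/3 = -(-685)*(-9301)/3 = -⅓*6371185 = -6371185/3 ≈ -2.1237e+6)
h(F(-2, -1*5)) + C = -(-1)*(-1*5) - 6371185/3 = -(-1)*(-5) - 6371185/3 = -1*5 - 6371185/3 = -5 - 6371185/3 = -6371200/3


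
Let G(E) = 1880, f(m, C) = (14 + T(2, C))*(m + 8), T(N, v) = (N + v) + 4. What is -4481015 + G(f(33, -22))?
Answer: -4479135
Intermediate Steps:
T(N, v) = 4 + N + v
f(m, C) = (8 + m)*(20 + C) (f(m, C) = (14 + (4 + 2 + C))*(m + 8) = (14 + (6 + C))*(8 + m) = (20 + C)*(8 + m) = (8 + m)*(20 + C))
-4481015 + G(f(33, -22)) = -4481015 + 1880 = -4479135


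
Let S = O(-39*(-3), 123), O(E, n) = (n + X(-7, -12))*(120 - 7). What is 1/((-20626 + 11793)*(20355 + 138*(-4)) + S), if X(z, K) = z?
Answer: -1/174906791 ≈ -5.7173e-9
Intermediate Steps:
O(E, n) = -791 + 113*n (O(E, n) = (n - 7)*(120 - 7) = (-7 + n)*113 = -791 + 113*n)
S = 13108 (S = -791 + 113*123 = -791 + 13899 = 13108)
1/((-20626 + 11793)*(20355 + 138*(-4)) + S) = 1/((-20626 + 11793)*(20355 + 138*(-4)) + 13108) = 1/(-8833*(20355 - 552) + 13108) = 1/(-8833*19803 + 13108) = 1/(-174919899 + 13108) = 1/(-174906791) = -1/174906791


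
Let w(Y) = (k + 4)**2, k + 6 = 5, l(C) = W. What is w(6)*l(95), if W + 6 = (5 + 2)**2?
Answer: 387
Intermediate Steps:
W = 43 (W = -6 + (5 + 2)**2 = -6 + 7**2 = -6 + 49 = 43)
l(C) = 43
k = -1 (k = -6 + 5 = -1)
w(Y) = 9 (w(Y) = (-1 + 4)**2 = 3**2 = 9)
w(6)*l(95) = 9*43 = 387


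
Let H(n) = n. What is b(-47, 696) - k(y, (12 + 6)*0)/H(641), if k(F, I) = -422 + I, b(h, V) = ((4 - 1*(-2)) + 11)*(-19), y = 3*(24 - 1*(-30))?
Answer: -206621/641 ≈ -322.34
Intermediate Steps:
y = 162 (y = 3*(24 + 30) = 3*54 = 162)
b(h, V) = -323 (b(h, V) = ((4 + 2) + 11)*(-19) = (6 + 11)*(-19) = 17*(-19) = -323)
b(-47, 696) - k(y, (12 + 6)*0)/H(641) = -323 - (-422 + (12 + 6)*0)/641 = -323 - (-422 + 18*0)/641 = -323 - (-422 + 0)/641 = -323 - (-422)/641 = -323 - 1*(-422/641) = -323 + 422/641 = -206621/641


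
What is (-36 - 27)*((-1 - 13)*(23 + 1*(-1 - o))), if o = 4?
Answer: 15876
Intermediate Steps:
(-36 - 27)*((-1 - 13)*(23 + 1*(-1 - o))) = (-36 - 27)*((-1 - 13)*(23 + 1*(-1 - 1*4))) = -(-882)*(23 + 1*(-1 - 4)) = -(-882)*(23 + 1*(-5)) = -(-882)*(23 - 5) = -(-882)*18 = -63*(-252) = 15876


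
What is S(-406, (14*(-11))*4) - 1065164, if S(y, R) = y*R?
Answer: -815068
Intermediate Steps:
S(y, R) = R*y
S(-406, (14*(-11))*4) - 1065164 = ((14*(-11))*4)*(-406) - 1065164 = -154*4*(-406) - 1065164 = -616*(-406) - 1065164 = 250096 - 1065164 = -815068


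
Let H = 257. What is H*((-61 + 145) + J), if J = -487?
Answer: -103571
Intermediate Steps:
H*((-61 + 145) + J) = 257*((-61 + 145) - 487) = 257*(84 - 487) = 257*(-403) = -103571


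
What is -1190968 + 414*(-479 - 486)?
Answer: -1590478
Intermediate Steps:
-1190968 + 414*(-479 - 486) = -1190968 + 414*(-965) = -1190968 - 399510 = -1590478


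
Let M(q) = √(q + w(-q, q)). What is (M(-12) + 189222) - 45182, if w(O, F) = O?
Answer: 144040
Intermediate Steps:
M(q) = 0 (M(q) = √(q - q) = √0 = 0)
(M(-12) + 189222) - 45182 = (0 + 189222) - 45182 = 189222 - 45182 = 144040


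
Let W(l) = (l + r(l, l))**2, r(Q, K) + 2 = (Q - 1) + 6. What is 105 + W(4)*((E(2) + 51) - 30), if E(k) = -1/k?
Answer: 5171/2 ≈ 2585.5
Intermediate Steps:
r(Q, K) = 3 + Q (r(Q, K) = -2 + ((Q - 1) + 6) = -2 + ((-1 + Q) + 6) = -2 + (5 + Q) = 3 + Q)
W(l) = (3 + 2*l)**2 (W(l) = (l + (3 + l))**2 = (3 + 2*l)**2)
105 + W(4)*((E(2) + 51) - 30) = 105 + (3 + 2*4)**2*((-1/2 + 51) - 30) = 105 + (3 + 8)**2*((-1*1/2 + 51) - 30) = 105 + 11**2*((-1/2 + 51) - 30) = 105 + 121*(101/2 - 30) = 105 + 121*(41/2) = 105 + 4961/2 = 5171/2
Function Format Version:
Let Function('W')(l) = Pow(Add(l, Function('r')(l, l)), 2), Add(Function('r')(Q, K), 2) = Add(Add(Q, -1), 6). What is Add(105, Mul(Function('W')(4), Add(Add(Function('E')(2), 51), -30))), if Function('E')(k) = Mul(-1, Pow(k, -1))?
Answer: Rational(5171, 2) ≈ 2585.5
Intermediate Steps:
Function('r')(Q, K) = Add(3, Q) (Function('r')(Q, K) = Add(-2, Add(Add(Q, -1), 6)) = Add(-2, Add(Add(-1, Q), 6)) = Add(-2, Add(5, Q)) = Add(3, Q))
Function('W')(l) = Pow(Add(3, Mul(2, l)), 2) (Function('W')(l) = Pow(Add(l, Add(3, l)), 2) = Pow(Add(3, Mul(2, l)), 2))
Add(105, Mul(Function('W')(4), Add(Add(Function('E')(2), 51), -30))) = Add(105, Mul(Pow(Add(3, Mul(2, 4)), 2), Add(Add(Mul(-1, Pow(2, -1)), 51), -30))) = Add(105, Mul(Pow(Add(3, 8), 2), Add(Add(Mul(-1, Rational(1, 2)), 51), -30))) = Add(105, Mul(Pow(11, 2), Add(Add(Rational(-1, 2), 51), -30))) = Add(105, Mul(121, Add(Rational(101, 2), -30))) = Add(105, Mul(121, Rational(41, 2))) = Add(105, Rational(4961, 2)) = Rational(5171, 2)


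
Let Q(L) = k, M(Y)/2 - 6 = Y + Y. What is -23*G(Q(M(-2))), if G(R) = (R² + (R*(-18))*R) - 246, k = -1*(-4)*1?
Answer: 11914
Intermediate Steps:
M(Y) = 12 + 4*Y (M(Y) = 12 + 2*(Y + Y) = 12 + 2*(2*Y) = 12 + 4*Y)
k = 4 (k = 4*1 = 4)
Q(L) = 4
G(R) = -246 - 17*R² (G(R) = (R² + (-18*R)*R) - 246 = (R² - 18*R²) - 246 = -17*R² - 246 = -246 - 17*R²)
-23*G(Q(M(-2))) = -23*(-246 - 17*4²) = -23*(-246 - 17*16) = -23*(-246 - 272) = -23*(-518) = 11914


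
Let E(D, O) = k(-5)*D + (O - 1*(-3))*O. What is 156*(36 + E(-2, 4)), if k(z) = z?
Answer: 11544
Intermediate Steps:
E(D, O) = -5*D + O*(3 + O) (E(D, O) = -5*D + (O - 1*(-3))*O = -5*D + (O + 3)*O = -5*D + (3 + O)*O = -5*D + O*(3 + O))
156*(36 + E(-2, 4)) = 156*(36 + (4**2 - 5*(-2) + 3*4)) = 156*(36 + (16 + 10 + 12)) = 156*(36 + 38) = 156*74 = 11544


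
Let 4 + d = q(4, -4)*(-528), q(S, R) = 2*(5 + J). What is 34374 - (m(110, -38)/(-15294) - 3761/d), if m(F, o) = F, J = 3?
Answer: 2221647334549/64632444 ≈ 34374.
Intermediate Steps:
q(S, R) = 16 (q(S, R) = 2*(5 + 3) = 2*8 = 16)
d = -8452 (d = -4 + 16*(-528) = -4 - 8448 = -8452)
34374 - (m(110, -38)/(-15294) - 3761/d) = 34374 - (110/(-15294) - 3761/(-8452)) = 34374 - (110*(-1/15294) - 3761*(-1/8452)) = 34374 - (-55/7647 + 3761/8452) = 34374 - 1*28295507/64632444 = 34374 - 28295507/64632444 = 2221647334549/64632444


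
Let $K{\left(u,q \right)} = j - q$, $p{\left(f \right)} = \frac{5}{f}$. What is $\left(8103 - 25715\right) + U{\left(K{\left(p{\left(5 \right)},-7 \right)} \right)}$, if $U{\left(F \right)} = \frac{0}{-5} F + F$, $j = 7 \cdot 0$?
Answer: $-17605$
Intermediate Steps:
$j = 0$
$K{\left(u,q \right)} = - q$ ($K{\left(u,q \right)} = 0 - q = - q$)
$U{\left(F \right)} = F$ ($U{\left(F \right)} = 0 \left(- \frac{1}{5}\right) F + F = 0 F + F = 0 + F = F$)
$\left(8103 - 25715\right) + U{\left(K{\left(p{\left(5 \right)},-7 \right)} \right)} = \left(8103 - 25715\right) - -7 = -17612 + 7 = -17605$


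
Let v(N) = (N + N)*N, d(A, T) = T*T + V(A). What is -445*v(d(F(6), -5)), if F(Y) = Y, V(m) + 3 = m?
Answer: -697760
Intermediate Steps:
V(m) = -3 + m
d(A, T) = -3 + A + T² (d(A, T) = T*T + (-3 + A) = T² + (-3 + A) = -3 + A + T²)
v(N) = 2*N² (v(N) = (2*N)*N = 2*N²)
-445*v(d(F(6), -5)) = -890*(-3 + 6 + (-5)²)² = -890*(-3 + 6 + 25)² = -890*28² = -890*784 = -445*1568 = -697760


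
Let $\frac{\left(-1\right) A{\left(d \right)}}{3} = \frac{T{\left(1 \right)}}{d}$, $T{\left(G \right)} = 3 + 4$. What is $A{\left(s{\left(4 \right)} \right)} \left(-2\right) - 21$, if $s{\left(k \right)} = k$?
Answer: $- \frac{21}{2} \approx -10.5$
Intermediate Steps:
$T{\left(G \right)} = 7$
$A{\left(d \right)} = - \frac{21}{d}$ ($A{\left(d \right)} = - 3 \frac{7}{d} = - \frac{21}{d}$)
$A{\left(s{\left(4 \right)} \right)} \left(-2\right) - 21 = - \frac{21}{4} \left(-2\right) - 21 = \left(-21\right) \frac{1}{4} \left(-2\right) - 21 = \left(- \frac{21}{4}\right) \left(-2\right) - 21 = \frac{21}{2} - 21 = - \frac{21}{2}$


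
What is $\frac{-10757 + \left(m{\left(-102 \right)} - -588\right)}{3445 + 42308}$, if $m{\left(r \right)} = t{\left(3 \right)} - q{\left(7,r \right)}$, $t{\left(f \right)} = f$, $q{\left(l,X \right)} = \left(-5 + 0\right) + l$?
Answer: $- \frac{10168}{45753} \approx -0.22224$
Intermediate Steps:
$q{\left(l,X \right)} = -5 + l$
$m{\left(r \right)} = 1$ ($m{\left(r \right)} = 3 - \left(-5 + 7\right) = 3 - 2 = 1$)
$\frac{-10757 + \left(m{\left(-102 \right)} - -588\right)}{3445 + 42308} = \frac{-10757 + \left(1 - -588\right)}{3445 + 42308} = \frac{-10757 + \left(1 + 588\right)}{45753} = \left(-10757 + 589\right) \frac{1}{45753} = \left(-10168\right) \frac{1}{45753} = - \frac{10168}{45753}$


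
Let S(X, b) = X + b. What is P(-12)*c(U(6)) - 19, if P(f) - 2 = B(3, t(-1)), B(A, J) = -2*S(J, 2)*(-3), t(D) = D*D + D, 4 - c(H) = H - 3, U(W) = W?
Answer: -5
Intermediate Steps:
c(H) = 7 - H (c(H) = 4 - (H - 3) = 4 - (-3 + H) = 4 + (3 - H) = 7 - H)
t(D) = D + D² (t(D) = D² + D = D + D²)
B(A, J) = 12 + 6*J (B(A, J) = -2*(J + 2)*(-3) = -2*(2 + J)*(-3) = (-4 - 2*J)*(-3) = 12 + 6*J)
P(f) = 14 (P(f) = 2 + (12 + 6*(-(1 - 1))) = 2 + (12 + 6*(-1*0)) = 2 + (12 + 6*0) = 2 + (12 + 0) = 2 + 12 = 14)
P(-12)*c(U(6)) - 19 = 14*(7 - 1*6) - 19 = 14*(7 - 6) - 19 = 14*1 - 19 = 14 - 19 = -5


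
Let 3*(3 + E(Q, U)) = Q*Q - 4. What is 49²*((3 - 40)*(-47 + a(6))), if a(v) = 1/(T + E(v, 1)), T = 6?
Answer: 170922388/41 ≈ 4.1688e+6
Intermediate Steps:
E(Q, U) = -13/3 + Q²/3 (E(Q, U) = -3 + (Q*Q - 4)/3 = -3 + (Q² - 4)/3 = -3 + (-4 + Q²)/3 = -3 + (-4/3 + Q²/3) = -13/3 + Q²/3)
a(v) = 1/(5/3 + v²/3) (a(v) = 1/(6 + (-13/3 + v²/3)) = 1/(5/3 + v²/3))
49²*((3 - 40)*(-47 + a(6))) = 49²*((3 - 40)*(-47 + 3/(5 + 6²))) = 2401*(-37*(-47 + 3/(5 + 36))) = 2401*(-37*(-47 + 3/41)) = 2401*(-37*(-1924/41)) = 2401*(71188/41) = 170922388/41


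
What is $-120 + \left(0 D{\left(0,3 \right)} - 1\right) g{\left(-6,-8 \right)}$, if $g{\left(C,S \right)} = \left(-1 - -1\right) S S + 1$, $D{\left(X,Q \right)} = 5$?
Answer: $-121$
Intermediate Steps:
$g{\left(C,S \right)} = 1$ ($g{\left(C,S \right)} = \left(-1 + \left(-2 + 3\right)\right) S S + 1 = \left(-1 + 1\right) S S + 1 = 0 S S + 1 = 0 S + 1 = 0 + 1 = 1$)
$-120 + \left(0 D{\left(0,3 \right)} - 1\right) g{\left(-6,-8 \right)} = -120 + \left(0 \cdot 5 - 1\right) 1 = -120 + \left(0 - 1\right) 1 = -120 - 1 = -121$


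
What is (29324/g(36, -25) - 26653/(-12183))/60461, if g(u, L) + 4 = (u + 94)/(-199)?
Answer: -35534461715/341044116069 ≈ -0.10419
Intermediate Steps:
g(u, L) = -890/199 - u/199 (g(u, L) = -4 + (u + 94)/(-199) = -4 + (94 + u)*(-1/199) = -4 + (-94/199 - u/199) = -890/199 - u/199)
(29324/g(36, -25) - 26653/(-12183))/60461 = (29324/(-890/199 - 1/199*36) - 26653/(-12183))/60461 = (29324/(-890/199 - 36/199) - 26653*(-1/12183))*(1/60461) = (29324/(-926/199) + 26653/12183)*(1/60461) = (29324*(-199/926) + 26653/12183)*(1/60461) = (-2917738/463 + 26653/12183)*(1/60461) = -35534461715/5640729*1/60461 = -35534461715/341044116069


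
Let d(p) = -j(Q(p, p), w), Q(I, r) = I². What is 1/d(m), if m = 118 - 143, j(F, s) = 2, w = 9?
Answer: -½ ≈ -0.50000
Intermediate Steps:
m = -25
d(p) = -2 (d(p) = -1*2 = -2)
1/d(m) = 1/(-2) = -½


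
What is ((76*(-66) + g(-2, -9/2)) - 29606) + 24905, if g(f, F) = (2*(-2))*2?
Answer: -9725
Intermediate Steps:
g(f, F) = -8 (g(f, F) = -4*2 = -8)
((76*(-66) + g(-2, -9/2)) - 29606) + 24905 = ((76*(-66) - 8) - 29606) + 24905 = ((-5016 - 8) - 29606) + 24905 = (-5024 - 29606) + 24905 = -34630 + 24905 = -9725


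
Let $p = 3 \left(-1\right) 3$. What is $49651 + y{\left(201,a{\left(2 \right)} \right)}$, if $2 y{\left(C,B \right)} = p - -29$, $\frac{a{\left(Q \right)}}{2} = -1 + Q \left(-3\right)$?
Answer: $49661$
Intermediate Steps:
$p = -9$ ($p = \left(-3\right) 3 = -9$)
$a{\left(Q \right)} = -2 - 6 Q$ ($a{\left(Q \right)} = 2 \left(-1 + Q \left(-3\right)\right) = 2 \left(-1 - 3 Q\right) = -2 - 6 Q$)
$y{\left(C,B \right)} = 10$ ($y{\left(C,B \right)} = \frac{-9 - -29}{2} = \frac{-9 + 29}{2} = \frac{1}{2} \cdot 20 = 10$)
$49651 + y{\left(201,a{\left(2 \right)} \right)} = 49651 + 10 = 49661$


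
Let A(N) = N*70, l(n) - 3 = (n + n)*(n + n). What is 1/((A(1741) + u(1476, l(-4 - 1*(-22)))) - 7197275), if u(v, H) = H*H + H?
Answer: -1/5386705 ≈ -1.8564e-7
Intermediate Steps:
l(n) = 3 + 4*n² (l(n) = 3 + (n + n)*(n + n) = 3 + (2*n)*(2*n) = 3 + 4*n²)
A(N) = 70*N
u(v, H) = H + H² (u(v, H) = H² + H = H + H²)
1/((A(1741) + u(1476, l(-4 - 1*(-22)))) - 7197275) = 1/((70*1741 + (3 + 4*(-4 - 1*(-22))²)*(1 + (3 + 4*(-4 - 1*(-22))²))) - 7197275) = 1/((121870 + (3 + 4*(-4 + 22)²)*(1 + (3 + 4*(-4 + 22)²))) - 7197275) = 1/((121870 + (3 + 4*18²)*(1 + (3 + 4*18²))) - 7197275) = 1/((121870 + (3 + 4*324)*(1 + (3 + 4*324))) - 7197275) = 1/((121870 + (3 + 1296)*(1 + (3 + 1296))) - 7197275) = 1/((121870 + 1299*(1 + 1299)) - 7197275) = 1/((121870 + 1299*1300) - 7197275) = 1/((121870 + 1688700) - 7197275) = 1/(1810570 - 7197275) = 1/(-5386705) = -1/5386705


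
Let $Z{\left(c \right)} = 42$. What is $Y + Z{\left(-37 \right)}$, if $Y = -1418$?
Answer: $-1376$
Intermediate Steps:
$Y + Z{\left(-37 \right)} = -1418 + 42 = -1376$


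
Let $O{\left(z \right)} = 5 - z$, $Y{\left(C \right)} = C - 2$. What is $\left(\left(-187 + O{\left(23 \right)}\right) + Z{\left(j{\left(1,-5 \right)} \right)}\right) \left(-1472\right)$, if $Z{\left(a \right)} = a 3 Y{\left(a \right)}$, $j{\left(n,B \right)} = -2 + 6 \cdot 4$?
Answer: $-1641280$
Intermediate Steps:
$Y{\left(C \right)} = -2 + C$ ($Y{\left(C \right)} = C - 2 = -2 + C$)
$j{\left(n,B \right)} = 22$ ($j{\left(n,B \right)} = -2 + 24 = 22$)
$Z{\left(a \right)} = 3 a \left(-2 + a\right)$ ($Z{\left(a \right)} = a 3 \left(-2 + a\right) = 3 a \left(-2 + a\right)$)
$\left(\left(-187 + O{\left(23 \right)}\right) + Z{\left(j{\left(1,-5 \right)} \right)}\right) \left(-1472\right) = \left(\left(-187 + \left(5 - 23\right)\right) + 3 \cdot 22 \left(-2 + 22\right)\right) \left(-1472\right) = \left(\left(-187 + \left(5 - 23\right)\right) + 3 \cdot 22 \cdot 20\right) \left(-1472\right) = \left(\left(-187 - 18\right) + 1320\right) \left(-1472\right) = \left(-205 + 1320\right) \left(-1472\right) = 1115 \left(-1472\right) = -1641280$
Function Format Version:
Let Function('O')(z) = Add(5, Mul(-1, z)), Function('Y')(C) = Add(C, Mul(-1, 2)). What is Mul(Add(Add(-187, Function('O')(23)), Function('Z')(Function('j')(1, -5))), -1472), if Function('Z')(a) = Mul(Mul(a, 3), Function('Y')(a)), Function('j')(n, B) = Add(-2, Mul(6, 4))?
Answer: -1641280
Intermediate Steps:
Function('Y')(C) = Add(-2, C) (Function('Y')(C) = Add(C, -2) = Add(-2, C))
Function('j')(n, B) = 22 (Function('j')(n, B) = Add(-2, 24) = 22)
Function('Z')(a) = Mul(3, a, Add(-2, a)) (Function('Z')(a) = Mul(Mul(a, 3), Add(-2, a)) = Mul(Mul(3, a), Add(-2, a)) = Mul(3, a, Add(-2, a)))
Mul(Add(Add(-187, Function('O')(23)), Function('Z')(Function('j')(1, -5))), -1472) = Mul(Add(Add(-187, Add(5, Mul(-1, 23))), Mul(3, 22, Add(-2, 22))), -1472) = Mul(Add(Add(-187, Add(5, -23)), Mul(3, 22, 20)), -1472) = Mul(Add(Add(-187, -18), 1320), -1472) = Mul(Add(-205, 1320), -1472) = Mul(1115, -1472) = -1641280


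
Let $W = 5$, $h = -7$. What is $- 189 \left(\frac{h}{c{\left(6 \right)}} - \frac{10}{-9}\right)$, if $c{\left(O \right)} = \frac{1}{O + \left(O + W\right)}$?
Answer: $22281$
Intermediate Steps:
$c{\left(O \right)} = \frac{1}{5 + 2 O}$ ($c{\left(O \right)} = \frac{1}{O + \left(O + 5\right)} = \frac{1}{O + \left(5 + O\right)} = \frac{1}{5 + 2 O}$)
$- 189 \left(\frac{h}{c{\left(6 \right)}} - \frac{10}{-9}\right) = - 189 \left(- \frac{7}{\frac{1}{5 + 2 \cdot 6}} - \frac{10}{-9}\right) = - 189 \left(- \frac{7}{\frac{1}{5 + 12}} - - \frac{10}{9}\right) = - 189 \left(- \frac{7}{\frac{1}{17}} + \frac{10}{9}\right) = - 189 \left(- 7 \frac{1}{\frac{1}{17}} + \frac{10}{9}\right) = - 189 \left(\left(-7\right) 17 + \frac{10}{9}\right) = - 189 \left(-119 + \frac{10}{9}\right) = \left(-189\right) \left(- \frac{1061}{9}\right) = 22281$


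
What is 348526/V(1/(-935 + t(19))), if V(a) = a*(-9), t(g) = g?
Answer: 319249816/9 ≈ 3.5472e+7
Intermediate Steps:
V(a) = -9*a
348526/V(1/(-935 + t(19))) = 348526/((-9/(-935 + 19))) = 348526/((-9/(-916))) = 348526/((-9*(-1/916))) = 348526/(9/916) = 348526*(916/9) = 319249816/9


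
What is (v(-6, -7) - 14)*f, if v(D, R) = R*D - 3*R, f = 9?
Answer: 441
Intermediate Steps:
v(D, R) = -3*R + D*R (v(D, R) = D*R - 3*R = -3*R + D*R)
(v(-6, -7) - 14)*f = (-7*(-3 - 6) - 14)*9 = (-7*(-9) - 14)*9 = (63 - 14)*9 = 49*9 = 441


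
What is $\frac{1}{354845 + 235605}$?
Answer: $\frac{1}{590450} \approx 1.6936 \cdot 10^{-6}$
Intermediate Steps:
$\frac{1}{354845 + 235605} = \frac{1}{590450}$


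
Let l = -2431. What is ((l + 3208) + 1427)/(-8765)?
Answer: -2204/8765 ≈ -0.25145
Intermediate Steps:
((l + 3208) + 1427)/(-8765) = ((-2431 + 3208) + 1427)/(-8765) = (777 + 1427)*(-1/8765) = 2204*(-1/8765) = -2204/8765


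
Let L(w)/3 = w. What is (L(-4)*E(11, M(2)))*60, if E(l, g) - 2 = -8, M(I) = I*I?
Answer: 4320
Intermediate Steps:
M(I) = I**2
L(w) = 3*w
E(l, g) = -6 (E(l, g) = 2 - 8 = -6)
(L(-4)*E(11, M(2)))*60 = ((3*(-4))*(-6))*60 = -12*(-6)*60 = 72*60 = 4320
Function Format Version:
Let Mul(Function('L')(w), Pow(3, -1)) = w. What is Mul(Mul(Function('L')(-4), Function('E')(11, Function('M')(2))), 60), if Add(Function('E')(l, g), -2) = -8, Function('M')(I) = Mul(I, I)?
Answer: 4320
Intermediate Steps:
Function('M')(I) = Pow(I, 2)
Function('L')(w) = Mul(3, w)
Function('E')(l, g) = -6 (Function('E')(l, g) = Add(2, -8) = -6)
Mul(Mul(Function('L')(-4), Function('E')(11, Function('M')(2))), 60) = Mul(Mul(Mul(3, -4), -6), 60) = Mul(Mul(-12, -6), 60) = Mul(72, 60) = 4320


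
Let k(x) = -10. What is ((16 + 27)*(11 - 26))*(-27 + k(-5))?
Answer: 23865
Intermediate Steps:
((16 + 27)*(11 - 26))*(-27 + k(-5)) = ((16 + 27)*(11 - 26))*(-27 - 10) = (43*(-15))*(-37) = -645*(-37) = 23865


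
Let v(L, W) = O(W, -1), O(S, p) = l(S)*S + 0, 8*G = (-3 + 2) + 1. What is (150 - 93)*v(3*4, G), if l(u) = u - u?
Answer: 0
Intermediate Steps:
l(u) = 0
G = 0 (G = ((-3 + 2) + 1)/8 = (-1 + 1)/8 = (⅛)*0 = 0)
O(S, p) = 0 (O(S, p) = 0*S + 0 = 0 + 0 = 0)
v(L, W) = 0
(150 - 93)*v(3*4, G) = (150 - 93)*0 = 57*0 = 0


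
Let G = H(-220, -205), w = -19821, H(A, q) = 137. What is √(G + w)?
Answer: 2*I*√4921 ≈ 140.3*I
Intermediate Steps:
G = 137
√(G + w) = √(137 - 19821) = √(-19684) = 2*I*√4921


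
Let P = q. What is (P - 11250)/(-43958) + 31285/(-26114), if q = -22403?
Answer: -124102897/286979803 ≈ -0.43244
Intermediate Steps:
P = -22403
(P - 11250)/(-43958) + 31285/(-26114) = (-22403 - 11250)/(-43958) + 31285/(-26114) = -33653*(-1/43958) + 31285*(-1/26114) = 33653/43958 - 31285/26114 = -124102897/286979803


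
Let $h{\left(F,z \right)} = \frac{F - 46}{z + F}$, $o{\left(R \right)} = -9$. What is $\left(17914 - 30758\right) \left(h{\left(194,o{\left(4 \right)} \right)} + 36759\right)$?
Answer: $- \frac{2360714356}{5} \approx -4.7214 \cdot 10^{8}$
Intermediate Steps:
$h{\left(F,z \right)} = \frac{-46 + F}{F + z}$ ($h{\left(F,z \right)} = \frac{F + \left(-83 + 37\right)}{F + z} = \frac{F - 46}{F + z} = \frac{-46 + F}{F + z}$)
$\left(17914 - 30758\right) \left(h{\left(194,o{\left(4 \right)} \right)} + 36759\right) = \left(17914 - 30758\right) \left(\frac{-46 + 194}{194 - 9} + 36759\right) = - 12844 \left(\frac{1}{185} \cdot 148 + 36759\right) = - 12844 \left(\frac{4}{5} + 36759\right) = \left(-12844\right) \frac{183799}{5} = - \frac{2360714356}{5}$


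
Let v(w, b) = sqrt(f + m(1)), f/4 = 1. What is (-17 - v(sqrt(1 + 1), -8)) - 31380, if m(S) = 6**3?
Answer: -31397 - 2*sqrt(55) ≈ -31412.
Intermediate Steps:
m(S) = 216
f = 4 (f = 4*1 = 4)
v(w, b) = 2*sqrt(55) (v(w, b) = sqrt(4 + 216) = sqrt(220) = 2*sqrt(55))
(-17 - v(sqrt(1 + 1), -8)) - 31380 = (-17 - 2*sqrt(55)) - 31380 = -31397 - 2*sqrt(55)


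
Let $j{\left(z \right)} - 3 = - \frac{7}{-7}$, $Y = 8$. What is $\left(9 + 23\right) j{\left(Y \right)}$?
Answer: $128$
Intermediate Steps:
$j{\left(z \right)} = 4$ ($j{\left(z \right)} = 3 - \frac{7}{-7} = 3 - -1 = 3 + 1 = 4$)
$\left(9 + 23\right) j{\left(Y \right)} = \left(9 + 23\right) 4 = 32 \cdot 4 = 128$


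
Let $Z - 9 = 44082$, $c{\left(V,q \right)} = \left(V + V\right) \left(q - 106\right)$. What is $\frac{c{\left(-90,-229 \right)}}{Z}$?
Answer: $\frac{6700}{4899} \approx 1.3676$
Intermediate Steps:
$c{\left(V,q \right)} = 2 V \left(-106 + q\right)$
$Z = 44091$ ($Z = 9 + 44082 = 44091$)
$\frac{c{\left(-90,-229 \right)}}{Z} = \frac{2 \left(-90\right) \left(-106 - 229\right)}{44091} = 2 \left(-90\right) \left(-335\right) \frac{1}{44091} = 60300 \cdot \frac{1}{44091} = \frac{6700}{4899}$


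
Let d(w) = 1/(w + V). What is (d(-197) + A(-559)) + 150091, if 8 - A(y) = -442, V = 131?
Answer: 9935705/66 ≈ 1.5054e+5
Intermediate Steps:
A(y) = 450 (A(y) = 8 - 1*(-442) = 8 + 442 = 450)
d(w) = 1/(131 + w) (d(w) = 1/(w + 131) = 1/(131 + w))
(d(-197) + A(-559)) + 150091 = (1/(131 - 197) + 450) + 150091 = (1/(-66) + 450) + 150091 = (-1/66 + 450) + 150091 = 29699/66 + 150091 = 9935705/66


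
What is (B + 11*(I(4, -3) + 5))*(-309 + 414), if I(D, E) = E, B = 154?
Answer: 18480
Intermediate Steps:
(B + 11*(I(4, -3) + 5))*(-309 + 414) = (154 + 11*(-3 + 5))*(-309 + 414) = (154 + 11*2)*105 = (154 + 22)*105 = 176*105 = 18480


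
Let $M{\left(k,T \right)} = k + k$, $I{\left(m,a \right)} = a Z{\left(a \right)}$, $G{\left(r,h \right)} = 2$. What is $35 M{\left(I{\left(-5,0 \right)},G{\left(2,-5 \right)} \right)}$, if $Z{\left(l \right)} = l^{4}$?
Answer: $0$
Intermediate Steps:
$I{\left(m,a \right)} = a^{5}$ ($I{\left(m,a \right)} = a a^{4} = a^{5}$)
$M{\left(k,T \right)} = 2 k$
$35 M{\left(I{\left(-5,0 \right)},G{\left(2,-5 \right)} \right)} = 35 \cdot 2 \cdot 0^{5} = 35 \cdot 2 \cdot 0 = 35 \cdot 0 = 0$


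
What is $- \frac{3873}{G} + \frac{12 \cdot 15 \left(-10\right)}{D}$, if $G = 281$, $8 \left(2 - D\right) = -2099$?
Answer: $- \frac{271951}{13207} \approx -20.591$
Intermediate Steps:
$D = \frac{2115}{8}$ ($D = 2 - - \frac{2099}{8} = 2 + \frac{2099}{8} = \frac{2115}{8} \approx 264.38$)
$- \frac{3873}{G} + \frac{12 \cdot 15 \left(-10\right)}{D} = - \frac{3873}{281} + \frac{12 \cdot 15 \left(-10\right)}{\frac{2115}{8}} = \left(-3873\right) \frac{1}{281} + 180 \left(-10\right) \frac{8}{2115} = - \frac{3873}{281} - \frac{320}{47} = - \frac{271951}{13207}$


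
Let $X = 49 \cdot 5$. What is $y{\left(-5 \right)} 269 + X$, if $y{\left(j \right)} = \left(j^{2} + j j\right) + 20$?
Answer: $19075$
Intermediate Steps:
$y{\left(j \right)} = 20 + 2 j^{2}$ ($y{\left(j \right)} = \left(j^{2} + j^{2}\right) + 20 = 2 j^{2} + 20 = 20 + 2 j^{2}$)
$X = 245$
$y{\left(-5 \right)} 269 + X = \left(20 + 2 \left(-5\right)^{2}\right) 269 + 245 = \left(20 + 2 \cdot 25\right) 269 + 245 = \left(20 + 50\right) 269 + 245 = 70 \cdot 269 + 245 = 18830 + 245 = 19075$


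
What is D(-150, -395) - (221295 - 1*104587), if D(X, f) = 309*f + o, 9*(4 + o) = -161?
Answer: -2149064/9 ≈ -2.3879e+5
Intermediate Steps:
o = -197/9 (o = -4 + (1/9)*(-161) = -4 - 161/9 = -197/9 ≈ -21.889)
D(X, f) = -197/9 + 309*f (D(X, f) = 309*f - 197/9 = -197/9 + 309*f)
D(-150, -395) - (221295 - 1*104587) = (-197/9 + 309*(-395)) - (221295 - 1*104587) = (-197/9 - 122055) - (221295 - 104587) = -1098692/9 - 1*116708 = -1098692/9 - 116708 = -2149064/9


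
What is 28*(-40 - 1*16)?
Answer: -1568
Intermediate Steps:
28*(-40 - 1*16) = 28*(-40 - 16) = 28*(-56) = -1568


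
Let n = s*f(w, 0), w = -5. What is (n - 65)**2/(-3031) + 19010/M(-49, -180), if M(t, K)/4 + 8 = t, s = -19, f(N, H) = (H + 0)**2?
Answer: -29291305/345534 ≈ -84.771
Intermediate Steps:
f(N, H) = H**2
M(t, K) = -32 + 4*t
n = 0 (n = -19*0**2 = -19*0 = 0)
(n - 65)**2/(-3031) + 19010/M(-49, -180) = (0 - 65)**2/(-3031) + 19010/(-32 + 4*(-49)) = (-65)**2*(-1/3031) + 19010/(-32 - 196) = 4225*(-1/3031) + 19010/(-228) = -4225/3031 + 19010*(-1/228) = -4225/3031 - 9505/114 = -29291305/345534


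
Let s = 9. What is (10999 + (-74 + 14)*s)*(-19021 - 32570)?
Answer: -539590269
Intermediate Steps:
(10999 + (-74 + 14)*s)*(-19021 - 32570) = (10999 + (-74 + 14)*9)*(-19021 - 32570) = (10999 - 60*9)*(-51591) = (10999 - 540)*(-51591) = 10459*(-51591) = -539590269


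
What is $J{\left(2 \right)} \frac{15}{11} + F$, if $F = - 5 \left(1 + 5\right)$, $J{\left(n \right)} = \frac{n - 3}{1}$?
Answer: $- \frac{345}{11} \approx -31.364$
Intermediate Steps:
$J{\left(n \right)} = -3 + n$ ($J{\left(n \right)} = \left(n - 3\right) 1 = \left(-3 + n\right) 1 = -3 + n$)
$F = -30$ ($F = \left(-5\right) 6 = -30$)
$J{\left(2 \right)} \frac{15}{11} + F = \left(-3 + 2\right) \frac{15}{11} - 30 = - \frac{15}{11} - 30 = - \frac{345}{11}$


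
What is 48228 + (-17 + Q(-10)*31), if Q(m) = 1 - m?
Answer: 48552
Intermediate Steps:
48228 + (-17 + Q(-10)*31) = 48228 + (-17 + (1 - 1*(-10))*31) = 48228 + (-17 + (1 + 10)*31) = 48228 + (-17 + 11*31) = 48228 + (-17 + 341) = 48228 + 324 = 48552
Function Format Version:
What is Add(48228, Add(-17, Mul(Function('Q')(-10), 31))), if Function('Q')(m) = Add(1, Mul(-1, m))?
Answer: 48552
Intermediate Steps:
Add(48228, Add(-17, Mul(Function('Q')(-10), 31))) = Add(48228, Add(-17, Mul(Add(1, Mul(-1, -10)), 31))) = Add(48228, Add(-17, Mul(Add(1, 10), 31))) = Add(48228, Add(-17, Mul(11, 31))) = Add(48228, Add(-17, 341)) = Add(48228, 324) = 48552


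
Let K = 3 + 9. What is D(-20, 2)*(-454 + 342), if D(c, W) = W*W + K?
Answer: -1792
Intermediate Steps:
K = 12
D(c, W) = 12 + W² (D(c, W) = W*W + 12 = W² + 12 = 12 + W²)
D(-20, 2)*(-454 + 342) = (12 + 2²)*(-454 + 342) = (12 + 4)*(-112) = 16*(-112) = -1792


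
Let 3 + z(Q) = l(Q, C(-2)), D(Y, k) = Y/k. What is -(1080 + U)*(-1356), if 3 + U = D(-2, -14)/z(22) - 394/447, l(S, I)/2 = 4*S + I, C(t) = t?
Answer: 257211965944/176267 ≈ 1.4592e+6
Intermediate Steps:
l(S, I) = 2*I + 8*S (l(S, I) = 2*(4*S + I) = 2*(I + 4*S) = 2*I + 8*S)
z(Q) = -7 + 8*Q (z(Q) = -3 + (2*(-2) + 8*Q) = -3 + (-4 + 8*Q) = -7 + 8*Q)
U = -2052058/528801 (U = -3 + ((-2/(-14))/(-7 + 8*22) - 394/447) = -3 + ((-2*(-1/14))/(-7 + 176) - 394*1/447) = -3 + ((⅐)/169 - 394/447) = -3 + ((⅐)*(1/169) - 394/447) = -3 + (1/1183 - 394/447) = -3 - 465655/528801 = -2052058/528801 ≈ -3.8806)
-(1080 + U)*(-1356) = -(1080 - 2052058/528801)*(-1356) = -569053022*(-1356)/528801 = -1*(-257211965944/176267) = 257211965944/176267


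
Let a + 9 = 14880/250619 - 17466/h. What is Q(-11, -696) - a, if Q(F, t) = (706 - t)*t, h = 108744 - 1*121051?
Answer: -3009678452784453/3084368033 ≈ -9.7578e+5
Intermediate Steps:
h = -12307 (h = 108744 - 121051 = -12307)
a = -23198872683/3084368033 (a = -9 + (14880/250619 - 17466/(-12307)) = -9 + (14880*(1/250619) - 17466*(-1/12307)) = -9 + (14880/250619 + 17466/12307) = -9 + 4560439614/3084368033 = -23198872683/3084368033 ≈ -7.5214)
Q(F, t) = t*(706 - t)
Q(-11, -696) - a = -696*(706 - 1*(-696)) - 1*(-23198872683/3084368033) = -696*(706 + 696) + 23198872683/3084368033 = -696*1402 + 23198872683/3084368033 = -975792 + 23198872683/3084368033 = -3009678452784453/3084368033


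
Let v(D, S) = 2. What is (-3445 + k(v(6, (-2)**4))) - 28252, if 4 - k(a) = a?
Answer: -31695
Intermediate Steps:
k(a) = 4 - a
(-3445 + k(v(6, (-2)**4))) - 28252 = (-3445 + (4 - 1*2)) - 28252 = (-3445 + (4 - 2)) - 28252 = (-3445 + 2) - 28252 = -3443 - 28252 = -31695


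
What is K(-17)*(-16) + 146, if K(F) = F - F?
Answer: 146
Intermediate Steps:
K(F) = 0
K(-17)*(-16) + 146 = 0*(-16) + 146 = 0 + 146 = 146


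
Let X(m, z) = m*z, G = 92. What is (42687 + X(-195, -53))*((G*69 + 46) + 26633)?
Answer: 1751157594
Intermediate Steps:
(42687 + X(-195, -53))*((G*69 + 46) + 26633) = (42687 - 195*(-53))*((92*69 + 46) + 26633) = (42687 + 10335)*((6348 + 46) + 26633) = 53022*(6394 + 26633) = 53022*33027 = 1751157594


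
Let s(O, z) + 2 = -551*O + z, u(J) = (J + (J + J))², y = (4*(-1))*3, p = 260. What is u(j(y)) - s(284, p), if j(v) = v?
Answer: 157522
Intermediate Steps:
y = -12 (y = -4*3 = -12)
u(J) = 9*J² (u(J) = (J + 2*J)² = (3*J)² = 9*J²)
s(O, z) = -2 + z - 551*O (s(O, z) = -2 + (-551*O + z) = -2 + (z - 551*O) = -2 + z - 551*O)
u(j(y)) - s(284, p) = 9*(-12)² - (-2 + 260 - 551*284) = 9*144 - (-2 + 260 - 156484) = 1296 - 1*(-156226) = 1296 + 156226 = 157522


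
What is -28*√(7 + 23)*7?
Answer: -196*√30 ≈ -1073.5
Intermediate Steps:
-28*√(7 + 23)*7 = -28*√30*7 = -196*√30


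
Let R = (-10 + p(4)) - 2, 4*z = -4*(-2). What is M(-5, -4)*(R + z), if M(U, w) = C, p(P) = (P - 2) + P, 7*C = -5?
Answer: 20/7 ≈ 2.8571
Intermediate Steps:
C = -5/7 (C = (⅐)*(-5) = -5/7 ≈ -0.71429)
p(P) = -2 + 2*P (p(P) = (-2 + P) + P = -2 + 2*P)
M(U, w) = -5/7
z = 2 (z = (-4*(-2))/4 = (¼)*8 = 2)
R = -6 (R = (-10 + (-2 + 2*4)) - 2 = (-10 + (-2 + 8)) - 2 = (-10 + 6) - 2 = -4 - 2 = -6)
M(-5, -4)*(R + z) = -5*(-6 + 2)/7 = -5/7*(-4) = 20/7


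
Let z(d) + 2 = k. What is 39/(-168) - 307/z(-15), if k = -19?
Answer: 2417/168 ≈ 14.387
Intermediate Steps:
z(d) = -21 (z(d) = -2 - 19 = -21)
39/(-168) - 307/z(-15) = 39/(-168) - 307/(-21) = 39*(-1/168) - 307*(-1/21) = -13/56 + 307/21 = 2417/168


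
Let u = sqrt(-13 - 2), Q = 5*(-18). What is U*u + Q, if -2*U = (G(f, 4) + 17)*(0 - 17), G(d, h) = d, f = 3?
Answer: -90 + 170*I*sqrt(15) ≈ -90.0 + 658.41*I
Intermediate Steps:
Q = -90
u = I*sqrt(15) (u = sqrt(-15) = I*sqrt(15) ≈ 3.873*I)
U = 170 (U = -(3 + 17)*(0 - 17)/2 = -10*(-17) = -1/2*(-340) = 170)
U*u + Q = 170*(I*sqrt(15)) - 90 = 170*I*sqrt(15) - 90 = -90 + 170*I*sqrt(15)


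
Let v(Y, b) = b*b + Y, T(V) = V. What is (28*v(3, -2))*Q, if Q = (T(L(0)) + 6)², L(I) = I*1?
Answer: 7056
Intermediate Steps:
L(I) = I
v(Y, b) = Y + b² (v(Y, b) = b² + Y = Y + b²)
Q = 36 (Q = (0 + 6)² = 6² = 36)
(28*v(3, -2))*Q = (28*(3 + (-2)²))*36 = (28*(3 + 4))*36 = (28*7)*36 = 196*36 = 7056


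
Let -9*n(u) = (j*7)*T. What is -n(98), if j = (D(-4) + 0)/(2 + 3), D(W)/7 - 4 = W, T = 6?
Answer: 0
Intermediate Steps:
D(W) = 28 + 7*W
j = 0 (j = ((28 + 7*(-4)) + 0)/(2 + 3) = ((28 - 28) + 0)/5 = (0 + 0)*(⅕) = 0*(⅕) = 0)
n(u) = 0 (n(u) = -0*7*6/9 = -0*6 = -⅑*0 = 0)
-n(98) = -1*0 = 0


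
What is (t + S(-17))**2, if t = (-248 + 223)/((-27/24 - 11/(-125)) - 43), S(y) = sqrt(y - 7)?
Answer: -45917176856/1939257369 + 100000*I*sqrt(6)/44037 ≈ -23.678 + 5.5623*I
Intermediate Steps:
S(y) = sqrt(-7 + y)
t = 25000/44037 (t = -25/((-27*1/24 - 11*(-1/125)) - 43) = -25/((-9/8 + 11/125) - 43) = -25/(-1037/1000 - 43) = -25/(-44037/1000) = -25*(-1000/44037) = 25000/44037 ≈ 0.56770)
(t + S(-17))**2 = (25000/44037 + sqrt(-7 - 17))**2 = (25000/44037 + sqrt(-24))**2 = (25000/44037 + 2*I*sqrt(6))**2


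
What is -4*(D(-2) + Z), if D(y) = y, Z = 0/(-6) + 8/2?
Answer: -8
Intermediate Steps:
Z = 4 (Z = 0*(-⅙) + 8*(½) = 0 + 4 = 4)
-4*(D(-2) + Z) = -4*(-2 + 4) = -4*2 = -8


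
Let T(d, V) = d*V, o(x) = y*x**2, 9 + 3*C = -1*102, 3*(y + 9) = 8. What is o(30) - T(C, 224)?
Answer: 2588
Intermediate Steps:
y = -19/3 (y = -9 + (1/3)*8 = -9 + 8/3 = -19/3 ≈ -6.3333)
C = -37 (C = -3 + (-1*102)/3 = -3 + (1/3)*(-102) = -3 - 34 = -37)
o(x) = -19*x**2/3
T(d, V) = V*d
o(30) - T(C, 224) = -19/3*30**2 - 224*(-37) = -19/3*900 - 1*(-8288) = -5700 + 8288 = 2588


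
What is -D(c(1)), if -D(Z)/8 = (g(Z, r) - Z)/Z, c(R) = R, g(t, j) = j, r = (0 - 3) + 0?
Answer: -32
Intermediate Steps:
r = -3 (r = -3 + 0 = -3)
D(Z) = -8*(-3 - Z)/Z
-D(c(1)) = -(8 + 24/1) = -(8 + 24*1) = -(8 + 24) = -1*32 = -32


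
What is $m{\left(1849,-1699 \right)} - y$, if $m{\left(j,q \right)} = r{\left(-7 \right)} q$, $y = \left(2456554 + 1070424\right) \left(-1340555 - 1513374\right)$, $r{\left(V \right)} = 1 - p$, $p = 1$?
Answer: $10065744796562$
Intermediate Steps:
$r{\left(V \right)} = 0$ ($r{\left(V \right)} = 1 - 1 = 0$)
$y = -10065744796562$ ($y = 3526978 \left(-2853929\right) = -10065744796562$)
$m{\left(j,q \right)} = 0$ ($m{\left(j,q \right)} = 0 q = 0$)
$m{\left(1849,-1699 \right)} - y = 0 - -10065744796562 = 0 + 10065744796562 = 10065744796562$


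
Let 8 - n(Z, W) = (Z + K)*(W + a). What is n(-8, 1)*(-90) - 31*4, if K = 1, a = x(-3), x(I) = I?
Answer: 416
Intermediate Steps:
a = -3
n(Z, W) = 8 - (1 + Z)*(-3 + W) (n(Z, W) = 8 - (Z + 1)*(W - 3) = 8 - (1 + Z)*(-3 + W))
n(-8, 1)*(-90) - 31*4 = (11 - 1*1 + 3*(-8) - 1*1*(-8))*(-90) - 31*4 = (11 - 1 - 24 + 8)*(-90) - 124 = -6*(-90) - 124 = 540 - 124 = 416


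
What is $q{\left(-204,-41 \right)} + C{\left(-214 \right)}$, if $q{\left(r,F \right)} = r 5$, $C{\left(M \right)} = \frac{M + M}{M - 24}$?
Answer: $- \frac{121166}{119} \approx -1018.2$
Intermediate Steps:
$C{\left(M \right)} = \frac{2 M}{-24 + M}$
$q{\left(r,F \right)} = 5 r$
$q{\left(-204,-41 \right)} + C{\left(-214 \right)} = 5 \left(-204\right) + 2 \left(-214\right) \frac{1}{-24 - 214} = -1020 + 2 \left(-214\right) \frac{1}{-238} = -1020 + 2 \left(-214\right) \left(- \frac{1}{238}\right) = -1020 + \frac{214}{119} = - \frac{121166}{119}$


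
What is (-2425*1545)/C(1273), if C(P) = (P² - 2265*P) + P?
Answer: 3746625/1261543 ≈ 2.9699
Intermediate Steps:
C(P) = P² - 2264*P
(-2425*1545)/C(1273) = (-2425*1545)/((1273*(-2264 + 1273))) = -3746625/(1273*(-991)) = -3746625/(-1261543) = -3746625*(-1/1261543) = 3746625/1261543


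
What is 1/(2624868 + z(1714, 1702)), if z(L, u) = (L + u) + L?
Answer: 1/2629998 ≈ 3.8023e-7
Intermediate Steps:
z(L, u) = u + 2*L
1/(2624868 + z(1714, 1702)) = 1/(2624868 + (1702 + 2*1714)) = 1/(2624868 + (1702 + 3428)) = 1/(2624868 + 5130) = 1/2629998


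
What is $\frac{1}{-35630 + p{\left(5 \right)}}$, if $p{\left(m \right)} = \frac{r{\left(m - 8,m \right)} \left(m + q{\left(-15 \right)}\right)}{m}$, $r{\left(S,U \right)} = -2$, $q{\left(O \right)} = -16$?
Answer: $- \frac{5}{178128} \approx -2.807 \cdot 10^{-5}$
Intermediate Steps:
$p{\left(m \right)} = \frac{32 - 2 m}{m}$ ($p{\left(m \right)} = \frac{\left(-2\right) \left(m - 16\right)}{m} = \frac{\left(-2\right) \left(-16 + m\right)}{m} = \frac{32 - 2 m}{m}$)
$\frac{1}{-35630 + p{\left(5 \right)}} = \frac{1}{-35630 - \left(2 - \frac{32}{5}\right)} = \frac{1}{-35630 + \left(-2 + 32 \cdot \frac{1}{5}\right)} = \frac{1}{-35630 + \left(-2 + \frac{32}{5}\right)} = \frac{1}{-35630 + \frac{22}{5}} = \frac{1}{- \frac{178128}{5}} = - \frac{5}{178128}$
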